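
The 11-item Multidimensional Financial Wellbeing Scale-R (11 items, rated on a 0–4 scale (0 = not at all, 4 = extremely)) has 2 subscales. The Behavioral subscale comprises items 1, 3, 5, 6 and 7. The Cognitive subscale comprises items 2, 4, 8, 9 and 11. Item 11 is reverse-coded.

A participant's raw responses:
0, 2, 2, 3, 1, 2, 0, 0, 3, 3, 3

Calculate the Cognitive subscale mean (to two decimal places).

1.80

Cognitive items: 2, 4, 8, 9, 11.
Of these, item 11 is reverse-coded; reverse-coded value = 4 − response.
  item 2: 2
  item 4: 3
  item 8: 0
  item 9: 3
  item 11: 4 − 3 = 1
Sum = 2 + 3 + 0 + 3 + 1 = 9
Mean = 9 / 5 = 1.80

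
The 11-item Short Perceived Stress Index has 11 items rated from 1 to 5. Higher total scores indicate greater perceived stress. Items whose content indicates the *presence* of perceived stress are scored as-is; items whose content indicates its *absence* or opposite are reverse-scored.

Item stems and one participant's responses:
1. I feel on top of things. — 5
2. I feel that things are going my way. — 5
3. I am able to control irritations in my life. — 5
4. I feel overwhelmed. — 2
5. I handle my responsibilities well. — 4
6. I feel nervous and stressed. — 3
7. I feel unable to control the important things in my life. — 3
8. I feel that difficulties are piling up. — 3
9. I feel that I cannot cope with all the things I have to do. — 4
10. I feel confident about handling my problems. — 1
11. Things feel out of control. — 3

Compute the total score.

Items 1, 2, 3, 5, 10 describe the absence/opposite of perceived stress → reverse-score.
reversed = (1+5) − raw = 6 − raw.
  item 1: 6 − 5 = 1
  item 2: 6 − 5 = 1
  item 3: 6 − 5 = 1
  item 4: 2
  item 5: 6 − 4 = 2
  item 6: 3
  item 7: 3
  item 8: 3
  item 9: 4
  item 10: 6 − 1 = 5
  item 11: 3
Total = 1 + 1 + 1 + 2 + 2 + 3 + 3 + 3 + 4 + 5 + 3 = 28

28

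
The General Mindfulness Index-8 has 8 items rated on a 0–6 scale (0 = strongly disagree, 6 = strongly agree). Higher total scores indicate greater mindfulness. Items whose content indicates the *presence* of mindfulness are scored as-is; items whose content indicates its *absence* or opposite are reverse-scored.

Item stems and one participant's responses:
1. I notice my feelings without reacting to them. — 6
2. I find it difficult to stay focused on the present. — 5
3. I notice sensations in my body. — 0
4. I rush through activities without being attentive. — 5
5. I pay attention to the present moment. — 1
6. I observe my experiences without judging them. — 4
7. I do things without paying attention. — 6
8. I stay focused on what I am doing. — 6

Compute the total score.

19

Items 2, 4, 7 describe the absence/opposite of mindfulness → reverse-score.
reversed = (0+6) − raw = 6 − raw.
  item 1: 6
  item 2: 6 − 5 = 1
  item 3: 0
  item 4: 6 − 5 = 1
  item 5: 1
  item 6: 4
  item 7: 6 − 6 = 0
  item 8: 6
Total = 6 + 1 + 0 + 1 + 1 + 4 + 0 + 6 = 19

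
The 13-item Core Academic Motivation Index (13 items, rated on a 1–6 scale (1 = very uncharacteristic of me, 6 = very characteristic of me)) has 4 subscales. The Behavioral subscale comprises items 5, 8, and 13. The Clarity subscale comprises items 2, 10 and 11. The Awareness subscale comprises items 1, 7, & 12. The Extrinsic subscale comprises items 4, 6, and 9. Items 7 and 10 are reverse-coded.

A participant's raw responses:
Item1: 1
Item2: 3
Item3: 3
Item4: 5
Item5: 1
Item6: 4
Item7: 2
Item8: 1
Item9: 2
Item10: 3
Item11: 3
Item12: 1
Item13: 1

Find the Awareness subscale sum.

Awareness items: 1, 7, 12.
Of these, item 7 is reverse-coded; reversed = (1+6) − raw = 7 − raw.
  item 1: 1
  item 7: 7 − 2 = 5
  item 12: 1
Sum = 1 + 5 + 1 = 7

7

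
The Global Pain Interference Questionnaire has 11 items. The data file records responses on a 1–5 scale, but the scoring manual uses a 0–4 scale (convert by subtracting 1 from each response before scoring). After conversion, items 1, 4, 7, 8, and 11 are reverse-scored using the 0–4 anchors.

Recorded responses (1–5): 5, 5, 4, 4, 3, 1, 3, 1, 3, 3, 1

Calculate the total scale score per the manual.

Convert to 0–4: 4, 4, 3, 3, 2, 0, 2, 0, 2, 2, 0
Reverse-coded (on a 0–4 scale, reversed = 4 − raw):
  item 1: 4 − 4 = 0
  item 4: 4 − 3 = 1
  item 7: 4 − 2 = 2
  item 8: 4 − 0 = 4
  item 11: 4 − 0 = 4
Scored: 0, 4, 3, 1, 2, 0, 2, 4, 2, 2, 4
Total = 24

24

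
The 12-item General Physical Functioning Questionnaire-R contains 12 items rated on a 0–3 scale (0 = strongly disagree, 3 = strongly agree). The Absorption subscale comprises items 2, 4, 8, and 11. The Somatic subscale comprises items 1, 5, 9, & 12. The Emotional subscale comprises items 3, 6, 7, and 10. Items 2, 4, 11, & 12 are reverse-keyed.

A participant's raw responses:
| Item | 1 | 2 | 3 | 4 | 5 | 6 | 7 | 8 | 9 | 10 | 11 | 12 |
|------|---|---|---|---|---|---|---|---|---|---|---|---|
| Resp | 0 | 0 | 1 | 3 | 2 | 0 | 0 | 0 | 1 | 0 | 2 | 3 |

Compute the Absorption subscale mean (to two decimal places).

1.00

Absorption items: 2, 4, 8, 11.
Of these, items 2, 4, & 11 are reverse-keyed; reverse-coded value = 3 − response.
  item 2: 3 − 0 = 3
  item 4: 3 − 3 = 0
  item 8: 0
  item 11: 3 − 2 = 1
Sum = 3 + 0 + 0 + 1 = 4
Mean = 4 / 4 = 1.00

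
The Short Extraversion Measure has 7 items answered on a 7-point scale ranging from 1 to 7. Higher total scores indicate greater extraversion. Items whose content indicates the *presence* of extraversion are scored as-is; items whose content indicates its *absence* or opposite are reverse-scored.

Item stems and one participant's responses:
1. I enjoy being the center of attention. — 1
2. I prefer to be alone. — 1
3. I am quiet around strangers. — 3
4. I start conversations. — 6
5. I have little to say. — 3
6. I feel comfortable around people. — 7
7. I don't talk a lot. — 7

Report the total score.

Items 2, 3, 5, 7 describe the absence/opposite of extraversion → reverse-score.
on a 1–7 scale, reversed = 8 − raw.
  item 1: 1
  item 2: 8 − 1 = 7
  item 3: 8 − 3 = 5
  item 4: 6
  item 5: 8 − 3 = 5
  item 6: 7
  item 7: 8 − 7 = 1
Total = 1 + 7 + 5 + 6 + 5 + 7 + 1 = 32

32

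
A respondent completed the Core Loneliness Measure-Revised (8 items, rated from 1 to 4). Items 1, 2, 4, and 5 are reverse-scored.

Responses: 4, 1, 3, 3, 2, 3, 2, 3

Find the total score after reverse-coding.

Raw sum = 21. Reverse-scored items: 1, 2, 4, 5; their raw sum = 10.
Each reversal replaces raw with 5 − raw, changing the total by 5 − 2·raw per item.
Total = 21 + 4·5 − 2·10 = 21 + 20 − 20 = 21

21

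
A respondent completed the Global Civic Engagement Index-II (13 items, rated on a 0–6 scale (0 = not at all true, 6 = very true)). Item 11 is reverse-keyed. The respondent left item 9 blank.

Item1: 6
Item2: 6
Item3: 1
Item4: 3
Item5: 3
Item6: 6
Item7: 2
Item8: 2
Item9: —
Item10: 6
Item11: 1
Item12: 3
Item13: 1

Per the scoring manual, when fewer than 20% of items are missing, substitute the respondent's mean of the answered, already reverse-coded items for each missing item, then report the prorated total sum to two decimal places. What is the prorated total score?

47.67

Reverse-coded (reverse-coded value = 6 − response):
  item 11: 6 − 1 = 5
Completed scored items (12 of 13): 6, 6, 1, 3, 3, 6, 2, 2, 6, 5, 3, 1; sum = 44.
Person mean = 44 / 12 ≈ 3.6667
Prorated total = (44 / 12) × 13 = 47.67 (to 2 dp)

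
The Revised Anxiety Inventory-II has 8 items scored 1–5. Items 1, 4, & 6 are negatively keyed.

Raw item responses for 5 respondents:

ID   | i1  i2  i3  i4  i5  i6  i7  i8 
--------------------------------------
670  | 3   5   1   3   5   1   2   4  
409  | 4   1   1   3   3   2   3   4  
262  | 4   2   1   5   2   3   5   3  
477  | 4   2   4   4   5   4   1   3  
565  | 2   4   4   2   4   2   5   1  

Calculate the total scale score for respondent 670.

Respondent 670 raw: 3, 5, 1, 3, 5, 1, 2, 4.
Reverse-coded (reverse-coded value = 6 − response):
  item 1: 6 − 3 = 3
  item 2: 5
  item 3: 1
  item 4: 6 − 3 = 3
  item 5: 5
  item 6: 6 − 1 = 5
  item 7: 2
  item 8: 4
Sum = 3 + 5 + 1 + 3 + 5 + 5 + 2 + 4 = 28

28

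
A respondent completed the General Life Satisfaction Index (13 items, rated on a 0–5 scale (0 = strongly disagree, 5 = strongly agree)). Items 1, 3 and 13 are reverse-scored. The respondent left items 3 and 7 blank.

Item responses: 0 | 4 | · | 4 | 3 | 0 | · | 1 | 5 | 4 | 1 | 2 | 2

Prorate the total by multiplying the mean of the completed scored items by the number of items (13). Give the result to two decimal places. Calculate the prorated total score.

Reverse-coded (on a 0–5 scale, reversed = 5 − raw):
  item 1: 5 − 0 = 5
  item 13: 5 − 2 = 3
Completed scored items (11 of 13): 5, 4, 4, 3, 0, 1, 5, 4, 1, 2, 3; sum = 32.
Person mean = 32 / 11 ≈ 2.9091
Prorated total = (32 / 11) × 13 = 37.82 (to 2 dp)

37.82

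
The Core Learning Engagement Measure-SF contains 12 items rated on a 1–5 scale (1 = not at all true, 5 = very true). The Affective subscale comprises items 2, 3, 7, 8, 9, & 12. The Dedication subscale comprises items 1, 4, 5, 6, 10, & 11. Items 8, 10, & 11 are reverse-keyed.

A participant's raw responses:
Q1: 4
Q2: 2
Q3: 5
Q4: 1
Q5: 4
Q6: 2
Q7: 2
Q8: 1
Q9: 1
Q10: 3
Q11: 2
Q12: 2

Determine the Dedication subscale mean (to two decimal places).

Dedication items: 1, 4, 5, 6, 10, 11.
Of these, items 10 and 11 are reverse-keyed; reverse-coded value = 6 − response.
  item 1: 4
  item 4: 1
  item 5: 4
  item 6: 2
  item 10: 6 − 3 = 3
  item 11: 6 − 2 = 4
Sum = 4 + 1 + 4 + 2 + 3 + 4 = 18
Mean = 18 / 6 = 3.00

3.00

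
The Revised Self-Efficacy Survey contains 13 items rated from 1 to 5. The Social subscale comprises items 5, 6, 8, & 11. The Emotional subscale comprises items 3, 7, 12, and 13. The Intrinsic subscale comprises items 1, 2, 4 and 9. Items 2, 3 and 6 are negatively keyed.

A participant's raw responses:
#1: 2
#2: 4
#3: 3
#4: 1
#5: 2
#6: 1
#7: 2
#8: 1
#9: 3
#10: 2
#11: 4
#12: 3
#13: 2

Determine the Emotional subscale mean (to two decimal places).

2.50

Emotional items: 3, 7, 12, 13.
Of these, item 3 is negatively keyed; on a 1–5 scale, reversed = 6 − raw.
  item 3: 6 − 3 = 3
  item 7: 2
  item 12: 3
  item 13: 2
Sum = 3 + 2 + 3 + 2 = 10
Mean = 10 / 4 = 2.50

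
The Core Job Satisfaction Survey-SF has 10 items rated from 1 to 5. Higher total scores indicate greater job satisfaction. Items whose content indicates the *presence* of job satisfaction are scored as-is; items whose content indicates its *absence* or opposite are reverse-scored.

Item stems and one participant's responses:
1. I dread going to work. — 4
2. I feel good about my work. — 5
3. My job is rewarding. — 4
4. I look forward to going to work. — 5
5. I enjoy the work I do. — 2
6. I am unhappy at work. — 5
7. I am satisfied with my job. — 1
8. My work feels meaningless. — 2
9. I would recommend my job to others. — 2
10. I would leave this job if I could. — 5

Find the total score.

Items 1, 6, 8, 10 describe the absence/opposite of job satisfaction → reverse-score.
reversed = (1+5) − raw = 6 − raw.
  item 1: 6 − 4 = 2
  item 2: 5
  item 3: 4
  item 4: 5
  item 5: 2
  item 6: 6 − 5 = 1
  item 7: 1
  item 8: 6 − 2 = 4
  item 9: 2
  item 10: 6 − 5 = 1
Total = 2 + 5 + 4 + 5 + 2 + 1 + 1 + 4 + 2 + 1 = 27

27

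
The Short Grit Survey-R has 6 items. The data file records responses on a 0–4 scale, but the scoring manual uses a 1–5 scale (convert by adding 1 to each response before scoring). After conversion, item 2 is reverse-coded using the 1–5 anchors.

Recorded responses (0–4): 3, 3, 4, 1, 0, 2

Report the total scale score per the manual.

Convert to 1–5: 4, 4, 5, 2, 1, 3
Reverse-coded (reverse-coded value = 6 − response):
  item 2: 6 − 4 = 2
Scored: 4, 2, 5, 2, 1, 3
Total = 17

17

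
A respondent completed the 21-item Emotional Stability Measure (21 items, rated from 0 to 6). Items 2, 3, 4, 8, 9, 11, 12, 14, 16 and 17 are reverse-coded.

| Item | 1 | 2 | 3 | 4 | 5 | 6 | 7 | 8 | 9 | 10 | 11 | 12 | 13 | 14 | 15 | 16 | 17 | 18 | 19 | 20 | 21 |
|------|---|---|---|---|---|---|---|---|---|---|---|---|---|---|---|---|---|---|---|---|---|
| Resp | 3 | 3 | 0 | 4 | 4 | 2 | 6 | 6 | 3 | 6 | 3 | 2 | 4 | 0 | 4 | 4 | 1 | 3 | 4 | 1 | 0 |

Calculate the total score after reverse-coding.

71

Raw sum = 63. Reverse-coded items: 2, 3, 4, 8, 9, 11, 12, 14, 16, 17; their raw sum = 26.
Each reversal replaces raw with 6 − raw, changing the total by 6 − 2·raw per item.
Total = 63 + 10·6 − 2·26 = 63 + 60 − 52 = 71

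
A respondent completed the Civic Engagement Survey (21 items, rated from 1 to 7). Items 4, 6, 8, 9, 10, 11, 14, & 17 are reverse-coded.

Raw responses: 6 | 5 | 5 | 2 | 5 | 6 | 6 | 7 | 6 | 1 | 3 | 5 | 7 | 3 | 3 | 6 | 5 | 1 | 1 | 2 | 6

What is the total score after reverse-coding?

89

Reverse-coded items use 8 − raw:
  item 4: 8 − 2 = 6
  item 6: 8 − 6 = 2
  item 8: 8 − 7 = 1
  item 9: 8 − 6 = 2
  item 10: 8 − 1 = 7
  item 11: 8 − 3 = 5
  item 14: 8 − 3 = 5
  item 17: 8 − 5 = 3
Scored responses: 6, 5, 5, 6, 5, 2, 6, 1, 2, 7, 5, 5, 7, 5, 3, 6, 3, 1, 1, 2, 6
Total = 6 + 5 + 5 + 6 + 5 + 2 + 6 + 1 + 2 + 7 + 5 + 5 + 7 + 5 + 3 + 6 + 3 + 1 + 1 + 2 + 6 = 89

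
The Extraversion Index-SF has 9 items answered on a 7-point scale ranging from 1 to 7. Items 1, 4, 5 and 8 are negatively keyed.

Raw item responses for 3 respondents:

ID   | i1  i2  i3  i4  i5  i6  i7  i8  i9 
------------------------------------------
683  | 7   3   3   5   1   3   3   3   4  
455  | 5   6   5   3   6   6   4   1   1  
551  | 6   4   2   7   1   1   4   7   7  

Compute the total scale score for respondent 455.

39

Respondent 455 raw: 5, 6, 5, 3, 6, 6, 4, 1, 1.
Reverse-coded (on a 1–7 scale, reversed = 8 − raw):
  item 1: 8 − 5 = 3
  item 2: 6
  item 3: 5
  item 4: 8 − 3 = 5
  item 5: 8 − 6 = 2
  item 6: 6
  item 7: 4
  item 8: 8 − 1 = 7
  item 9: 1
Sum = 3 + 6 + 5 + 5 + 2 + 6 + 4 + 7 + 1 = 39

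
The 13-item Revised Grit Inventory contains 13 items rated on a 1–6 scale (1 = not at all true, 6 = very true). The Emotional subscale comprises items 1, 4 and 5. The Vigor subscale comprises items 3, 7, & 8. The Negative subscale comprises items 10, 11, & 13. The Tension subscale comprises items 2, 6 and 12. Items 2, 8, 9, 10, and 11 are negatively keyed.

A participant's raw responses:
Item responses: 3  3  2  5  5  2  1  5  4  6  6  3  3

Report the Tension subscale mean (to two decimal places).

Tension items: 2, 6, 12.
Of these, item 2 is negatively keyed; on a 1–6 scale, reversed = 7 − raw.
  item 2: 7 − 3 = 4
  item 6: 2
  item 12: 3
Sum = 4 + 2 + 3 = 9
Mean = 9 / 3 = 3.00

3.00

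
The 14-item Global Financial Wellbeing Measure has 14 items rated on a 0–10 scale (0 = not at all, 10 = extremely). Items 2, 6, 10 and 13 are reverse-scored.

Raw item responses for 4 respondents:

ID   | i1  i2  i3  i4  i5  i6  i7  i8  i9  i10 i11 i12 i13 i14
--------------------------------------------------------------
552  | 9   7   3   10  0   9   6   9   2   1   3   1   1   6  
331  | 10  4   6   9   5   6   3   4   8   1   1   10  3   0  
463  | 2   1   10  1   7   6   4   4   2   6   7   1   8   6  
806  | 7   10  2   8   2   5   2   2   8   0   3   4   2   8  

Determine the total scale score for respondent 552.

71

Respondent 552 raw: 9, 7, 3, 10, 0, 9, 6, 9, 2, 1, 3, 1, 1, 6.
Reverse-coded (reversed = (0+10) − raw = 10 − raw):
  item 1: 9
  item 2: 10 − 7 = 3
  item 3: 3
  item 4: 10
  item 5: 0
  item 6: 10 − 9 = 1
  item 7: 6
  item 8: 9
  item 9: 2
  item 10: 10 − 1 = 9
  item 11: 3
  item 12: 1
  item 13: 10 − 1 = 9
  item 14: 6
Sum = 9 + 3 + 3 + 10 + 0 + 1 + 6 + 9 + 2 + 9 + 3 + 1 + 9 + 6 = 71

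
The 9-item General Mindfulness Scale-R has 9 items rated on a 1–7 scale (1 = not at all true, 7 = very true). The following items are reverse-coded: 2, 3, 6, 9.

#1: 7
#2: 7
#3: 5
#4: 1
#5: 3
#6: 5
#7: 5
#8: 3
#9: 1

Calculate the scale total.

Apply reverse scoring (reversed = (1+7) − raw = 8 − raw):
  item 2: 8 − 7 = 1
  item 3: 8 − 5 = 3
  item 6: 8 − 5 = 3
  item 9: 8 − 1 = 7
Scored items: 7, 1, 3, 1, 3, 3, 5, 3, 7
Total = 7 + 1 + 3 + 1 + 3 + 3 + 5 + 3 + 7 = 33

33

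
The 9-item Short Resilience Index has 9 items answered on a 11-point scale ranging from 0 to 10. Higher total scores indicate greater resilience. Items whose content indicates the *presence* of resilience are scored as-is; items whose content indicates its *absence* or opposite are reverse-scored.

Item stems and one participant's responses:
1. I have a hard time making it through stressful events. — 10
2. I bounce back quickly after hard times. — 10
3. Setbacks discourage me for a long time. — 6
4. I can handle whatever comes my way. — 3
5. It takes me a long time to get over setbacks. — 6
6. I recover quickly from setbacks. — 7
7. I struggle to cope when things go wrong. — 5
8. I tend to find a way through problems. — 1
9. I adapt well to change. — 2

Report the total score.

Items 1, 3, 5, 7 describe the absence/opposite of resilience → reverse-score.
reversed = (0+10) − raw = 10 − raw.
  item 1: 10 − 10 = 0
  item 2: 10
  item 3: 10 − 6 = 4
  item 4: 3
  item 5: 10 − 6 = 4
  item 6: 7
  item 7: 10 − 5 = 5
  item 8: 1
  item 9: 2
Total = 0 + 10 + 4 + 3 + 4 + 7 + 5 + 1 + 2 = 36

36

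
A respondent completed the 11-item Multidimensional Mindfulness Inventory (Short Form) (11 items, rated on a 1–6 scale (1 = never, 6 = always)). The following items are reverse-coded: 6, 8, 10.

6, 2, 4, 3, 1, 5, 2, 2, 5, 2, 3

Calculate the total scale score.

Reverse-coded items (reversed = (1+6) − raw = 7 − raw):
  item 6: 7 − 5 = 2
  item 8: 7 − 2 = 5
  item 10: 7 − 2 = 5
Scored items: 6, 2, 4, 3, 1, 2, 2, 5, 5, 5, 3
Total = 6 + 2 + 4 + 3 + 1 + 2 + 2 + 5 + 5 + 5 + 3 = 38

38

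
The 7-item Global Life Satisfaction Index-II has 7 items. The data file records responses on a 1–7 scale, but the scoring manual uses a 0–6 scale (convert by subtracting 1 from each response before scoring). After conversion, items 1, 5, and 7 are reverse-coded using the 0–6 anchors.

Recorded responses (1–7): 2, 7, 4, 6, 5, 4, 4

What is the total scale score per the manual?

27

Convert to 0–6: 1, 6, 3, 5, 4, 3, 3
Reverse-coded (reversed = (0+6) − raw = 6 − raw):
  item 1: 6 − 1 = 5
  item 5: 6 − 4 = 2
  item 7: 6 − 3 = 3
Scored: 5, 6, 3, 5, 2, 3, 3
Total = 27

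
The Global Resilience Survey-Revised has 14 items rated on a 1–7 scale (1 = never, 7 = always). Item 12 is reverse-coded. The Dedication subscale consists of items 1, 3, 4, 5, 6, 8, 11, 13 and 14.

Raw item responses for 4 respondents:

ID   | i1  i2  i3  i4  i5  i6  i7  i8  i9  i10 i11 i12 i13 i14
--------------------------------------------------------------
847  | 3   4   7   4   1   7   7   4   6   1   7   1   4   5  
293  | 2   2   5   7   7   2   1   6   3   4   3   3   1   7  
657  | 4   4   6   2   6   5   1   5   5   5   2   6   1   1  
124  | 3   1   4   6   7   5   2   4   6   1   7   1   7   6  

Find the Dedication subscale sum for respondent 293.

40

Respondent 293 raw: 2, 2, 5, 7, 7, 2, 1, 6, 3, 4, 3, 3, 1, 7.
Dedication items: 1, 3, 4, 5, 6, 8, 11, 13, 14.
Reverse-coded (on a 1–7 scale, reversed = 8 − raw):
  item 1: 2
  item 3: 5
  item 4: 7
  item 5: 7
  item 6: 2
  item 8: 6
  item 11: 3
  item 13: 1
  item 14: 7
Sum = 2 + 5 + 7 + 7 + 2 + 6 + 3 + 1 + 7 = 40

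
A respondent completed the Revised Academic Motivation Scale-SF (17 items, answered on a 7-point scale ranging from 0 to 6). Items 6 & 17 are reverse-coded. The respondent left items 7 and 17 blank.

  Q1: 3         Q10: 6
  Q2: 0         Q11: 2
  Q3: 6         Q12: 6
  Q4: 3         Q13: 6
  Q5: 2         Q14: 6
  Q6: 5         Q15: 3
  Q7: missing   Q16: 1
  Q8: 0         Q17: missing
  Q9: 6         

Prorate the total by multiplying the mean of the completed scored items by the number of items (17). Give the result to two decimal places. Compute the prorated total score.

57.80

Reverse-coded (on a 0–6 scale, reversed = 6 − raw):
  item 6: 6 − 5 = 1
Completed scored items (15 of 17): 3, 0, 6, 3, 2, 1, 0, 6, 6, 2, 6, 6, 6, 3, 1; sum = 51.
Person mean = 51 / 15 ≈ 3.4000
Prorated total = (51 / 15) × 17 = 57.80 (to 2 dp)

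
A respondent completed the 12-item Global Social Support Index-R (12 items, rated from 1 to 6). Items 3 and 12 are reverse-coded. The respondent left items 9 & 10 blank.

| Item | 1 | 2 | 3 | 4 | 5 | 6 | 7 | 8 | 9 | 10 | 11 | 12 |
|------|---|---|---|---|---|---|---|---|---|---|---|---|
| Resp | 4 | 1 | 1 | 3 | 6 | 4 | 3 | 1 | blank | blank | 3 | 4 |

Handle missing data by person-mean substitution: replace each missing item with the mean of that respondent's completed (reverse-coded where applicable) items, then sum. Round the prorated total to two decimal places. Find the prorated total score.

40.80

Reverse-coded (reverse-coded value = 7 − response):
  item 3: 7 − 1 = 6
  item 12: 7 − 4 = 3
Completed scored items (10 of 12): 4, 1, 6, 3, 6, 4, 3, 1, 3, 3; sum = 34.
Person mean = 34 / 10 ≈ 3.4000
Prorated total = (34 / 10) × 12 = 40.80 (to 2 dp)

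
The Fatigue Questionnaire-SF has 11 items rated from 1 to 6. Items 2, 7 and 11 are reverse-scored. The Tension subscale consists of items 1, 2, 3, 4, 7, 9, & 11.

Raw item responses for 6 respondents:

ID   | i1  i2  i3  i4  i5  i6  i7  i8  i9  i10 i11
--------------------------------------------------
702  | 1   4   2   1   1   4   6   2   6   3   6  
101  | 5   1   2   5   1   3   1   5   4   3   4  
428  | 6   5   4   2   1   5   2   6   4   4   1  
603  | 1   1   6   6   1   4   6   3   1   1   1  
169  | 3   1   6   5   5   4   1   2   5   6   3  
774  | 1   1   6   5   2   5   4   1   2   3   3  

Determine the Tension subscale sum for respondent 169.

35

Respondent 169 raw: 3, 1, 6, 5, 5, 4, 1, 2, 5, 6, 3.
Tension items: 1, 2, 3, 4, 7, 9, 11.
Reverse-coded (on a 1–6 scale, reversed = 7 − raw):
  item 1: 3
  item 2: 7 − 1 = 6
  item 3: 6
  item 4: 5
  item 7: 7 − 1 = 6
  item 9: 5
  item 11: 7 − 3 = 4
Sum = 3 + 6 + 6 + 5 + 6 + 5 + 4 = 35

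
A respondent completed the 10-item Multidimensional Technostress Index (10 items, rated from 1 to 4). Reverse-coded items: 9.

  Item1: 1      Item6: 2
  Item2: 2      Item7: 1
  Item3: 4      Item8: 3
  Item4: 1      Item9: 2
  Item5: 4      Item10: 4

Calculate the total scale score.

25

Reversing item 9 with 5 − raw:
Total = 1 + 2 + 4 + 1 + 4 + 2 + 1 + 3 + (5−2) + 4
      = 1 + 2 + 4 + 1 + 4 + 2 + 1 + 3 + 3 + 4 = 25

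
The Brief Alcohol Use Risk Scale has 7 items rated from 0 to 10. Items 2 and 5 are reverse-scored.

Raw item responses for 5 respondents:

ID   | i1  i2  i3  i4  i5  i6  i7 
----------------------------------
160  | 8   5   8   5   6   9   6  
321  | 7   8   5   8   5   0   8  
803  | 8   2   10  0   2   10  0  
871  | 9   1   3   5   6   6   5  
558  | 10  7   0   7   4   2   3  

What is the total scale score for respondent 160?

Respondent 160 raw: 8, 5, 8, 5, 6, 9, 6.
Reverse-coded (reversed = (0+10) − raw = 10 − raw):
  item 1: 8
  item 2: 10 − 5 = 5
  item 3: 8
  item 4: 5
  item 5: 10 − 6 = 4
  item 6: 9
  item 7: 6
Sum = 8 + 5 + 8 + 5 + 4 + 9 + 6 = 45

45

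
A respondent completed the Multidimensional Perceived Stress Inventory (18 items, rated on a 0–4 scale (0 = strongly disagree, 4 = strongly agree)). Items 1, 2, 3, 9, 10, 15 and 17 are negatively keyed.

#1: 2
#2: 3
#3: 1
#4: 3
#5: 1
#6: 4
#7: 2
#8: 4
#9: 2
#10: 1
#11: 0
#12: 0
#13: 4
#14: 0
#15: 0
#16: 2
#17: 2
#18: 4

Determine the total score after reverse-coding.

Reverse-coded items (reverse-coded value = 4 − response):
  item 1: 4 − 2 = 2
  item 2: 4 − 3 = 1
  item 3: 4 − 1 = 3
  item 9: 4 − 2 = 2
  item 10: 4 − 1 = 3
  item 15: 4 − 0 = 4
  item 17: 4 − 2 = 2
After reverse-coding: 2, 1, 3, 3, 1, 4, 2, 4, 2, 3, 0, 0, 4, 0, 4, 2, 2, 4
Total = 2 + 1 + 3 + 3 + 1 + 4 + 2 + 4 + 2 + 3 + 0 + 0 + 4 + 0 + 4 + 2 + 2 + 4 = 41

41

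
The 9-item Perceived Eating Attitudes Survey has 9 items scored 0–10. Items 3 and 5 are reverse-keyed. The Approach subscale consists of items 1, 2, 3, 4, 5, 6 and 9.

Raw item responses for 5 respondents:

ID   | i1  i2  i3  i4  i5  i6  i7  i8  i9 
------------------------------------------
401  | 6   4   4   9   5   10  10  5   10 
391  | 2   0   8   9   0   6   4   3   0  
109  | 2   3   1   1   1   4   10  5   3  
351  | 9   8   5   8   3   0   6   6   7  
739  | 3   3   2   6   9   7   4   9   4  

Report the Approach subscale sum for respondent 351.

Respondent 351 raw: 9, 8, 5, 8, 3, 0, 6, 6, 7.
Approach items: 1, 2, 3, 4, 5, 6, 9.
Reverse-coded (reverse-coded value = 10 − response):
  item 1: 9
  item 2: 8
  item 3: 10 − 5 = 5
  item 4: 8
  item 5: 10 − 3 = 7
  item 6: 0
  item 9: 7
Sum = 9 + 8 + 5 + 8 + 7 + 0 + 7 = 44

44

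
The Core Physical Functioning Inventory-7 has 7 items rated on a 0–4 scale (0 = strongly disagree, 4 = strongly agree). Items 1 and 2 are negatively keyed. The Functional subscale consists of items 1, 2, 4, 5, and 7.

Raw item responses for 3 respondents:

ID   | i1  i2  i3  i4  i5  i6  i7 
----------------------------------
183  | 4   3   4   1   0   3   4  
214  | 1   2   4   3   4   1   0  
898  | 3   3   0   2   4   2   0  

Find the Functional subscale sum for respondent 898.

8

Respondent 898 raw: 3, 3, 0, 2, 4, 2, 0.
Functional items: 1, 2, 4, 5, 7.
Reverse-coded (reversed = (0+4) − raw = 4 − raw):
  item 1: 4 − 3 = 1
  item 2: 4 − 3 = 1
  item 4: 2
  item 5: 4
  item 7: 0
Sum = 1 + 1 + 2 + 4 + 0 = 8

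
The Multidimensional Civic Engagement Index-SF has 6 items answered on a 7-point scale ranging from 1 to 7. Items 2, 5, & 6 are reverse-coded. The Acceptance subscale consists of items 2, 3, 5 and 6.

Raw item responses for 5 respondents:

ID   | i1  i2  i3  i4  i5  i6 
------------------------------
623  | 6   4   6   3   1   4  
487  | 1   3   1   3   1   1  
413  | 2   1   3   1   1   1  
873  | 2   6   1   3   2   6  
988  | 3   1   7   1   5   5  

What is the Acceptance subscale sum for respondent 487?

Respondent 487 raw: 1, 3, 1, 3, 1, 1.
Acceptance items: 2, 3, 5, 6.
Reverse-coded (on a 1–7 scale, reversed = 8 − raw):
  item 2: 8 − 3 = 5
  item 3: 1
  item 5: 8 − 1 = 7
  item 6: 8 − 1 = 7
Sum = 5 + 1 + 7 + 7 = 20

20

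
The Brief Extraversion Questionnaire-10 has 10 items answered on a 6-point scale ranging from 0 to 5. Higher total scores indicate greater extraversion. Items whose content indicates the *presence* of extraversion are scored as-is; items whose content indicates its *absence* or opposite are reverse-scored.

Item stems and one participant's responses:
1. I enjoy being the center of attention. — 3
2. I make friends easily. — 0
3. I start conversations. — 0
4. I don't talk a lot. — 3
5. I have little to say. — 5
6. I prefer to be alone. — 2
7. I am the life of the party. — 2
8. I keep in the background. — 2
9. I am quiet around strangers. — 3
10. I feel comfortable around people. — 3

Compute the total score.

Items 4, 5, 6, 8, 9 describe the absence/opposite of extraversion → reverse-score.
reversed = (0+5) − raw = 5 − raw.
  item 1: 3
  item 2: 0
  item 3: 0
  item 4: 5 − 3 = 2
  item 5: 5 − 5 = 0
  item 6: 5 − 2 = 3
  item 7: 2
  item 8: 5 − 2 = 3
  item 9: 5 − 3 = 2
  item 10: 3
Total = 3 + 0 + 0 + 2 + 0 + 3 + 2 + 3 + 2 + 3 = 18

18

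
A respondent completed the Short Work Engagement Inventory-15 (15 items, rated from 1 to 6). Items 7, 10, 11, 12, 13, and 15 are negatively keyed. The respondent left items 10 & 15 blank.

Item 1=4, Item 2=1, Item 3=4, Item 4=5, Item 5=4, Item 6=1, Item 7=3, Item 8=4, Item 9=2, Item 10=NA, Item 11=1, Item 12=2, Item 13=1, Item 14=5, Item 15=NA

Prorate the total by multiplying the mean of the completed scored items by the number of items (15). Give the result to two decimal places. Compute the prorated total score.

Reverse-coded (on a 1–6 scale, reversed = 7 − raw):
  item 7: 7 − 3 = 4
  item 11: 7 − 1 = 6
  item 12: 7 − 2 = 5
  item 13: 7 − 1 = 6
Completed scored items (13 of 15): 4, 1, 4, 5, 4, 1, 4, 4, 2, 6, 5, 6, 5; sum = 51.
Person mean = 51 / 13 ≈ 3.9231
Prorated total = (51 / 13) × 15 = 58.85 (to 2 dp)

58.85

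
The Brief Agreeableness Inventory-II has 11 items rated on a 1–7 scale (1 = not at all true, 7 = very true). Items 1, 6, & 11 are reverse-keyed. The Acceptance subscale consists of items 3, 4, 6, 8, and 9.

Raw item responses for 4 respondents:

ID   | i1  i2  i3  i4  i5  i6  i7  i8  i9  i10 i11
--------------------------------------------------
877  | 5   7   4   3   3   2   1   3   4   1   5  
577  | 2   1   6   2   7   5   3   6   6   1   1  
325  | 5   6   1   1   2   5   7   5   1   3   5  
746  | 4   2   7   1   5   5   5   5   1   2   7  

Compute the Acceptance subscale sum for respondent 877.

20

Respondent 877 raw: 5, 7, 4, 3, 3, 2, 1, 3, 4, 1, 5.
Acceptance items: 3, 4, 6, 8, 9.
Reverse-coded (reversed = (1+7) − raw = 8 − raw):
  item 3: 4
  item 4: 3
  item 6: 8 − 2 = 6
  item 8: 3
  item 9: 4
Sum = 4 + 3 + 6 + 3 + 4 = 20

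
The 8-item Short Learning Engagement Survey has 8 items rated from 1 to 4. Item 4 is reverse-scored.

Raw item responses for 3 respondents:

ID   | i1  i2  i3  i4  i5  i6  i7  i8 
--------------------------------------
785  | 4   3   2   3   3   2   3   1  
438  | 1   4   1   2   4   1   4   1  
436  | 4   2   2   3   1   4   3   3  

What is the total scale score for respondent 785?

20

Respondent 785 raw: 4, 3, 2, 3, 3, 2, 3, 1.
Reverse-coded (on a 1–4 scale, reversed = 5 − raw):
  item 1: 4
  item 2: 3
  item 3: 2
  item 4: 5 − 3 = 2
  item 5: 3
  item 6: 2
  item 7: 3
  item 8: 1
Sum = 4 + 3 + 2 + 2 + 3 + 2 + 3 + 1 = 20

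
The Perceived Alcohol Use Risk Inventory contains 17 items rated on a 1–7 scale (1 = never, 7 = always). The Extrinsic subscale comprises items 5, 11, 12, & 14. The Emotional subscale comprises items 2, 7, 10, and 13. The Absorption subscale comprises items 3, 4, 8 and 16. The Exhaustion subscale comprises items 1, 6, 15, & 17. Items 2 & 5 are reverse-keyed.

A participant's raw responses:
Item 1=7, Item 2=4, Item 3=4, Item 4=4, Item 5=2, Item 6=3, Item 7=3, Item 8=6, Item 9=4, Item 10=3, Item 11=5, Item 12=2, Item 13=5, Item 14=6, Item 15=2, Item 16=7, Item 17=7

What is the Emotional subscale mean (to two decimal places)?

3.75

Emotional items: 2, 7, 10, 13.
Of these, item 2 is reverse-keyed; reversed = (1+7) − raw = 8 − raw.
  item 2: 8 − 4 = 4
  item 7: 3
  item 10: 3
  item 13: 5
Sum = 4 + 3 + 3 + 5 = 15
Mean = 15 / 4 = 3.75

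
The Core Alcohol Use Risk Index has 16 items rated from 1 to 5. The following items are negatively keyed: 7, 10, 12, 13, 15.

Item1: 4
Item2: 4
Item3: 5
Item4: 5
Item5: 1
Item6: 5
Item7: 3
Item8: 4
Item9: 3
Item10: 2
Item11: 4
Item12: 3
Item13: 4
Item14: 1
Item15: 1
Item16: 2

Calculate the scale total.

Negatively keyed items use 6 − raw:
  item 7: 6 − 3 = 3
  item 10: 6 − 2 = 4
  item 12: 6 − 3 = 3
  item 13: 6 − 4 = 2
  item 15: 6 − 1 = 5
Scored items: 4, 4, 5, 5, 1, 5, 3, 4, 3, 4, 4, 3, 2, 1, 5, 2
Total = 4 + 4 + 5 + 5 + 1 + 5 + 3 + 4 + 3 + 4 + 4 + 3 + 2 + 1 + 5 + 2 = 55

55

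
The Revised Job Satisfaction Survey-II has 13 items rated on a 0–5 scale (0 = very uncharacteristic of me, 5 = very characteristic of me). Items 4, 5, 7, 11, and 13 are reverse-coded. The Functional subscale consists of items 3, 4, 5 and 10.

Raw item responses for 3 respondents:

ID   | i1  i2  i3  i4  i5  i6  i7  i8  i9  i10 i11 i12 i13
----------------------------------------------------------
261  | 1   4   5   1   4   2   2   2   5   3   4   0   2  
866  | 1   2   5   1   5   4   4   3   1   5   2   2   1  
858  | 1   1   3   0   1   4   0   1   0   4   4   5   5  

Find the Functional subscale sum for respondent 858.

Respondent 858 raw: 1, 1, 3, 0, 1, 4, 0, 1, 0, 4, 4, 5, 5.
Functional items: 3, 4, 5, 10.
Reverse-coded (on a 0–5 scale, reversed = 5 − raw):
  item 3: 3
  item 4: 5 − 0 = 5
  item 5: 5 − 1 = 4
  item 10: 4
Sum = 3 + 5 + 4 + 4 = 16

16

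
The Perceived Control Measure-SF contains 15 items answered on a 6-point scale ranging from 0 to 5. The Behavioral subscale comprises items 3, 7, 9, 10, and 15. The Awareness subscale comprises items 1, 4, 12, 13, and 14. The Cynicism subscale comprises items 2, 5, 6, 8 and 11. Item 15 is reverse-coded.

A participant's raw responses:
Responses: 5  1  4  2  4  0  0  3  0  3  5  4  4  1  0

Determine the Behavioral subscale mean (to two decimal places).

Behavioral items: 3, 7, 9, 10, 15.
Of these, item 15 is reverse-coded; reversed = (0+5) − raw = 5 − raw.
  item 3: 4
  item 7: 0
  item 9: 0
  item 10: 3
  item 15: 5 − 0 = 5
Sum = 4 + 0 + 0 + 3 + 5 = 12
Mean = 12 / 5 = 2.40

2.40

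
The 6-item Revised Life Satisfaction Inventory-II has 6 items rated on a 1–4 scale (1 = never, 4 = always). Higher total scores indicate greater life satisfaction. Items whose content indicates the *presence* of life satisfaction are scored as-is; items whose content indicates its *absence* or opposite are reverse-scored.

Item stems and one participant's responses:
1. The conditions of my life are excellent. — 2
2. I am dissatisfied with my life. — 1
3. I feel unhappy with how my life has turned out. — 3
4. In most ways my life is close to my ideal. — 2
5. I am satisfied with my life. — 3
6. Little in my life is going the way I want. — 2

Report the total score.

16

Items 2, 3, 6 describe the absence/opposite of life satisfaction → reverse-score.
reverse-coded value = 5 − response.
  item 1: 2
  item 2: 5 − 1 = 4
  item 3: 5 − 3 = 2
  item 4: 2
  item 5: 3
  item 6: 5 − 2 = 3
Total = 2 + 4 + 2 + 2 + 3 + 3 = 16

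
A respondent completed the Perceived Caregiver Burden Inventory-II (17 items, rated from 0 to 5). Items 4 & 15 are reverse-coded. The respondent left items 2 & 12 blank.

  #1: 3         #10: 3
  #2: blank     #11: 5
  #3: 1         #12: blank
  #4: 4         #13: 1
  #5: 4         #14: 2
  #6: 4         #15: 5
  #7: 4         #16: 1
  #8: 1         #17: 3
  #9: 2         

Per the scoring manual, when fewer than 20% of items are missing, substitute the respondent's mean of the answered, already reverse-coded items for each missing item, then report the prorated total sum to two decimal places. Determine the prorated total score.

Reverse-coded (reversed = (0+5) − raw = 5 − raw):
  item 4: 5 − 4 = 1
  item 15: 5 − 5 = 0
Completed scored items (15 of 17): 3, 1, 1, 4, 4, 4, 1, 2, 3, 5, 1, 2, 0, 1, 3; sum = 35.
Person mean = 35 / 15 ≈ 2.3333
Prorated total = (35 / 15) × 17 = 39.67 (to 2 dp)

39.67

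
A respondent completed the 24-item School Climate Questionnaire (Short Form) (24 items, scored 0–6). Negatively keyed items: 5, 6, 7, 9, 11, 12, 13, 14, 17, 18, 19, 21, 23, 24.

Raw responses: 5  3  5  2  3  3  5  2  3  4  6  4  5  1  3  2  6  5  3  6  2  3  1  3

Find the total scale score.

Raw sum = 85. Negatively keyed items: 5, 6, 7, 9, 11, 12, 13, 14, 17, 18, 19, 21, 23, 24; their raw sum = 50.
Each reversal replaces raw with 6 − raw, changing the total by 6 − 2·raw per item.
Total = 85 + 14·6 − 2·50 = 85 + 84 − 100 = 69

69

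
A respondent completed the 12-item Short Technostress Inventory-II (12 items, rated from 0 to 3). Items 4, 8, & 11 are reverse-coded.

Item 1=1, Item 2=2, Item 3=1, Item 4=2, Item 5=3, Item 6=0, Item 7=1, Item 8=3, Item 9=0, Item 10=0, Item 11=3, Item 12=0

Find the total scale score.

Reverse-coded items (reverse-coded value = 3 − response):
  item 4: 3 − 2 = 1
  item 8: 3 − 3 = 0
  item 11: 3 − 3 = 0
After reverse-coding: 1, 2, 1, 1, 3, 0, 1, 0, 0, 0, 0, 0
Total = 1 + 2 + 1 + 1 + 3 + 0 + 1 + 0 + 0 + 0 + 0 + 0 = 9

9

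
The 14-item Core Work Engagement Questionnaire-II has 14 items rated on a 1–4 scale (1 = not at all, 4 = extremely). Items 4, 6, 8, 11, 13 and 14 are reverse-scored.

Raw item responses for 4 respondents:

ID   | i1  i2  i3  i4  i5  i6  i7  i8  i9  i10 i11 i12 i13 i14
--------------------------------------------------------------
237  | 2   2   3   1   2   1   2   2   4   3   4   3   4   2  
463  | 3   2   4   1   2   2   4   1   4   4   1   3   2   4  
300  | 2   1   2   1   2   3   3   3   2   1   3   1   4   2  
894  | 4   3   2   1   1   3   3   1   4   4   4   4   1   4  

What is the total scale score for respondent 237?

Respondent 237 raw: 2, 2, 3, 1, 2, 1, 2, 2, 4, 3, 4, 3, 4, 2.
Reverse-coded (on a 1–4 scale, reversed = 5 − raw):
  item 1: 2
  item 2: 2
  item 3: 3
  item 4: 5 − 1 = 4
  item 5: 2
  item 6: 5 − 1 = 4
  item 7: 2
  item 8: 5 − 2 = 3
  item 9: 4
  item 10: 3
  item 11: 5 − 4 = 1
  item 12: 3
  item 13: 5 − 4 = 1
  item 14: 5 − 2 = 3
Sum = 2 + 2 + 3 + 4 + 2 + 4 + 2 + 3 + 4 + 3 + 1 + 3 + 1 + 3 = 37

37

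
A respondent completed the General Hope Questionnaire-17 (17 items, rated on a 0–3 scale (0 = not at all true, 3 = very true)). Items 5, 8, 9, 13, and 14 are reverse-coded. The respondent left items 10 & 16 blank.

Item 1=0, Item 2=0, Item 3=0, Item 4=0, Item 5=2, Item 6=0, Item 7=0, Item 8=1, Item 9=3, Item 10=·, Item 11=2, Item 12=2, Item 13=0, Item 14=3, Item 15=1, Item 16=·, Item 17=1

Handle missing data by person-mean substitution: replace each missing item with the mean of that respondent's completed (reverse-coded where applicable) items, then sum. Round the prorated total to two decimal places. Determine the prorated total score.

Reverse-coded (reversed = (0+3) − raw = 3 − raw):
  item 5: 3 − 2 = 1
  item 8: 3 − 1 = 2
  item 9: 3 − 3 = 0
  item 13: 3 − 0 = 3
  item 14: 3 − 3 = 0
Completed scored items (15 of 17): 0, 0, 0, 0, 1, 0, 0, 2, 0, 2, 2, 3, 0, 1, 1; sum = 12.
Person mean = 12 / 15 ≈ 0.8000
Prorated total = (12 / 15) × 17 = 13.60 (to 2 dp)

13.60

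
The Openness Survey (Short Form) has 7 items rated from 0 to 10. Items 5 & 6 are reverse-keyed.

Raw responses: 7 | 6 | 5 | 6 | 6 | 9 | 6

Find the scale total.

35

Reversing items 5 & 6 with 10 − raw:
Total = 7 + 6 + 5 + 6 + (10−6) + (10−9) + 6
      = 7 + 6 + 5 + 6 + 4 + 1 + 6 = 35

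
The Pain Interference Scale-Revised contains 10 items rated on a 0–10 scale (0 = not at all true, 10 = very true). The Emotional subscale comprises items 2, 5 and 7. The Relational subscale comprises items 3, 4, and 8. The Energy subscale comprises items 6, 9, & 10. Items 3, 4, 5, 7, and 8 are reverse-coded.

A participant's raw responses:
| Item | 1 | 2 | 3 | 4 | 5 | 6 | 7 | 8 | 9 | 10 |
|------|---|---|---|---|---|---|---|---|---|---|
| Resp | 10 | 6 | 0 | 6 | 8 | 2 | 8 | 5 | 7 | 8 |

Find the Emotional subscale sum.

Emotional items: 2, 5, 7.
Of these, items 5 and 7 are reverse-coded; reverse-coded value = 10 − response.
  item 2: 6
  item 5: 10 − 8 = 2
  item 7: 10 − 8 = 2
Sum = 6 + 2 + 2 = 10

10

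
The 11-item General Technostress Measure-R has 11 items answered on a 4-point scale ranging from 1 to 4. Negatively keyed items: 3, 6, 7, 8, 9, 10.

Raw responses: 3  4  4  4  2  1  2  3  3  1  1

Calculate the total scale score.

Raw sum = 28. Negatively keyed items: 3, 6, 7, 8, 9, 10; their raw sum = 14.
Each reversal replaces raw with 5 − raw, changing the total by 5 − 2·raw per item.
Total = 28 + 6·5 − 2·14 = 28 + 30 − 28 = 30

30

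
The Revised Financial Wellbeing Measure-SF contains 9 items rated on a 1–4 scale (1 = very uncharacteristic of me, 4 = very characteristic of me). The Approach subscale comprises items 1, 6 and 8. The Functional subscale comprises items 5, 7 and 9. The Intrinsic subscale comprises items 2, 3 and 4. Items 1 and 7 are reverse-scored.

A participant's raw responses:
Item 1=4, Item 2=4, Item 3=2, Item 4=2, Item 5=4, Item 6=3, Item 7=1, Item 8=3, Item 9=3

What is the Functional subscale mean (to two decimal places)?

Functional items: 5, 7, 9.
Of these, item 7 is reverse-scored; on a 1–4 scale, reversed = 5 − raw.
  item 5: 4
  item 7: 5 − 1 = 4
  item 9: 3
Sum = 4 + 4 + 3 = 11
Mean = 11 / 3 = 3.67

3.67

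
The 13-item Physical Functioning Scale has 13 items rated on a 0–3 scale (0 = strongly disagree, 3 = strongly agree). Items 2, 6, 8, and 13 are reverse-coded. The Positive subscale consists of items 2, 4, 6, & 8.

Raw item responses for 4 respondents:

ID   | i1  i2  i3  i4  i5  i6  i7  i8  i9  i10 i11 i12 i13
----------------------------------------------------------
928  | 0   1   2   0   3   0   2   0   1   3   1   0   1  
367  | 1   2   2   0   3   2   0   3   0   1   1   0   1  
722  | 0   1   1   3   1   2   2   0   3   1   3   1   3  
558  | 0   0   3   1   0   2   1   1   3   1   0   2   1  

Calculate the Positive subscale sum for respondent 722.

Respondent 722 raw: 0, 1, 1, 3, 1, 2, 2, 0, 3, 1, 3, 1, 3.
Positive items: 2, 4, 6, 8.
Reverse-coded (on a 0–3 scale, reversed = 3 − raw):
  item 2: 3 − 1 = 2
  item 4: 3
  item 6: 3 − 2 = 1
  item 8: 3 − 0 = 3
Sum = 2 + 3 + 1 + 3 = 9

9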